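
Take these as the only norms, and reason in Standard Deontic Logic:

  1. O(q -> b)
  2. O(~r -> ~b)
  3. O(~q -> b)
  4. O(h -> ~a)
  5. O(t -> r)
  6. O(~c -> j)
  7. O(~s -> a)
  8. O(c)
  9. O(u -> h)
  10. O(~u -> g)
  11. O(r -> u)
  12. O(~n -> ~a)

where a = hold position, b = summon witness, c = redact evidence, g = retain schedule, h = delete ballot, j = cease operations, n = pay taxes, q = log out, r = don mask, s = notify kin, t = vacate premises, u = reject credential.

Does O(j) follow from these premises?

No

Premise 6 is O(~c -> j), but O(~c) is not derivable from the premises, so it does not yield O(j).
No other premise forces O(j). An ideal world satisfying every premise can still have j false, so O(j) is not derivable.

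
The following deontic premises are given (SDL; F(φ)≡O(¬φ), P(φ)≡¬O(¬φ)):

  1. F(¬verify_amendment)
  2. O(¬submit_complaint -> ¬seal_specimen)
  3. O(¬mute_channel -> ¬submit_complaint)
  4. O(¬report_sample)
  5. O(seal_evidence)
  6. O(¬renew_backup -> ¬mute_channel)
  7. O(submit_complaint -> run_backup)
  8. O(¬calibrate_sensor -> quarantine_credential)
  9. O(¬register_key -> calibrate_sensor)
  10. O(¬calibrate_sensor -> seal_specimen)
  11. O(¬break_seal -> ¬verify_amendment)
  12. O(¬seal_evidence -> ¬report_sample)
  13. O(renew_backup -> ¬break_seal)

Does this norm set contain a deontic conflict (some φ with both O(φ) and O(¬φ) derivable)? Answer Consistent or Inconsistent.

Premise 12 is O(¬seal_evidence -> ¬report_sample); even if O(¬report_sample) held, inferring O(¬seal_evidence) would be affirming the consequent — invalid.
So O(¬seal_evidence) is not derivable, and the apparent clash with O(seal_evidence) does not arise.
A world satisfying every obligation exists (e.g. break_seal=true, calibrate_sensor=true, mute_channel=false, quarantine_credential=false, register_key=false, renew_backup=false, report_sample=false, run_backup=false, seal_evidence=true, seal_specimen=false, submit_complaint=false, verify_amendment=true); no atom is both obligatory and forbidden, so the set is consistent.

Consistent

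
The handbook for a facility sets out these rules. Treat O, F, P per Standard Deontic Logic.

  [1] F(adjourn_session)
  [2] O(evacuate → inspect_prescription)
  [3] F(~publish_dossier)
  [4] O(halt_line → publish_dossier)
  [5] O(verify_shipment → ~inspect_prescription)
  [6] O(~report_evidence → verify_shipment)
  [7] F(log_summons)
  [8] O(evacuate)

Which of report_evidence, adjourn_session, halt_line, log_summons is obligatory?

Premise 8 gives O(evacuate).
With premise 2, O(evacuate → inspect_prescription), the K-axiom yields O(inspect_prescription).
Premise 5, O(verify_shipment → ~inspect_prescription), contraposes to O(inspect_prescription → ~verify_shipment); with O(inspect_prescription) we get O(~verify_shipment).
Premise 6, O(~report_evidence → verify_shipment), contraposes to O(~verify_shipment → report_evidence); with O(~verify_shipment) we get O(report_evidence).
So O(report_evidence) holds — report_evidence is obligatory. None of the other listed options is made obligatory by any chain of premises.

report_evidence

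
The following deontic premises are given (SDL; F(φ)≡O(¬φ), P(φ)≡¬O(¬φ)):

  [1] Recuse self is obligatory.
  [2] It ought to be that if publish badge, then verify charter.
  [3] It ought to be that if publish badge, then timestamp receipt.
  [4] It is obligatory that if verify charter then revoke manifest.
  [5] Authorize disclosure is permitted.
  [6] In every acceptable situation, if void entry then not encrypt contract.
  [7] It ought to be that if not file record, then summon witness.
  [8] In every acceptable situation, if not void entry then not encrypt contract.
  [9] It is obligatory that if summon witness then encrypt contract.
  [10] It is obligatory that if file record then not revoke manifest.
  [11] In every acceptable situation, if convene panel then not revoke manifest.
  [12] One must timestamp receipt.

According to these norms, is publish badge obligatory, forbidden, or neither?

Forbidden

By case analysis on ¬void_entry: premise 8 gives O(¬void_entry → ¬encrypt_contract) and premise 6 gives O(void_entry → ¬encrypt_contract), so O(¬encrypt_contract) either way.
Premise 9, O(summon_witness → encrypt_contract), contraposes to O(¬encrypt_contract → ¬summon_witness); with O(¬encrypt_contract) we get O(¬summon_witness).
Premise 7, O(¬file_record → summon_witness), contraposes to O(¬summon_witness → file_record); with O(¬summon_witness) we get O(file_record).
From O(file_record) and premise 10, O(file_record → ¬revoke_manifest), we obtain O(¬revoke_manifest).
The contrapositive of premise 4 (O(verify_charter → revoke_manifest)) is O(¬revoke_manifest → ¬verify_charter), and O(¬revoke_manifest) is already established, so O(¬verify_charter).
Premise 2 is O(publish_badge → verify_charter); contrapositively O(¬verify_charter → ¬publish_badge). Since O(¬verify_charter) holds, K gives O(¬publish_badge).
Premises 1, 3, 5, 11, 12 do not contribute to this derivation.
Thus O(¬publish_badge), which is F(publish_badge): publish_badge is forbidden.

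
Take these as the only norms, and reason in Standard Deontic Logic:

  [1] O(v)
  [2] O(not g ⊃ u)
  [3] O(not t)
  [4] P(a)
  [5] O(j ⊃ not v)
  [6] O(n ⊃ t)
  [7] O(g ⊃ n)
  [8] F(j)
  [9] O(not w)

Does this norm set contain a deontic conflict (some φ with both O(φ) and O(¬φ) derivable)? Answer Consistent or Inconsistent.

Consistent

Premise 5 is O(j ⊃ not v), but O(j) is not derivable from the premises, so it does not yield O(not v).
So O(not v) is not derivable, and the apparent clash with O(v) does not arise.
A world satisfying every obligation exists (e.g. a=false, g=false, j=false, n=false, t=false, u=true, v=true, w=false); no atom is both obligatory and forbidden, so the set is consistent.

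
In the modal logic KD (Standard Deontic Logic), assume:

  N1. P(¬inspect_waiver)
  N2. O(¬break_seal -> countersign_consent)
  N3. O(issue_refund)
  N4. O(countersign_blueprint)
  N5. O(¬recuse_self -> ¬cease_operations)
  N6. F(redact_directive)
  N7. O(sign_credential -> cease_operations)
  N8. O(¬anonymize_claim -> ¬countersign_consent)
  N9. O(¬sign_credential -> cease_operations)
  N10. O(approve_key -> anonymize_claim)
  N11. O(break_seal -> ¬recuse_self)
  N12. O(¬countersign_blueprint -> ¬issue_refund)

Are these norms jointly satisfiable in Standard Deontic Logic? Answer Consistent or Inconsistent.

Premise 12 is O(¬countersign_blueprint -> ¬issue_refund), but O(¬countersign_blueprint) is not derivable from the premises, so it does not yield O(¬issue_refund).
So O(¬issue_refund) is not derivable, and the apparent clash with O(issue_refund) does not arise.
A world satisfying every obligation exists (e.g. anonymize_claim=true, approve_key=false, break_seal=false, cease_operations=true, countersign_blueprint=true, countersign_consent=true, inspect_waiver=false, issue_refund=true, recuse_self=true, redact_directive=false, sign_credential=false); no atom is both obligatory and forbidden, so the set is consistent.

Consistent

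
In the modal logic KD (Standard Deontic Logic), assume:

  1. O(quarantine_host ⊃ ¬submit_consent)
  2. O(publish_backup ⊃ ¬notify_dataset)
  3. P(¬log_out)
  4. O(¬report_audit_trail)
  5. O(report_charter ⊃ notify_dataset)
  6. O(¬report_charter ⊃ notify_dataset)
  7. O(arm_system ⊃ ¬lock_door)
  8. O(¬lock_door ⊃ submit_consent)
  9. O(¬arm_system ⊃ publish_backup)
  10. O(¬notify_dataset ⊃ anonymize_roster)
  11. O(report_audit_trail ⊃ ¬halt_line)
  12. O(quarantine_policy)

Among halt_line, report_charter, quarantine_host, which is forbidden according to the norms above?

Premises 6 and 5 cover both cases: O(¬report_charter ⊃ notify_dataset) and O(report_charter ⊃ notify_dataset). Since ¬report_charter ∨ report_charter is a tautology, O(notify_dataset) follows.
Premise 2 is O(publish_backup ⊃ ¬notify_dataset); contrapositively O(notify_dataset ⊃ ¬publish_backup). Since O(notify_dataset) holds, K gives O(¬publish_backup).
Premise 9, O(¬arm_system ⊃ publish_backup), contraposes to O(¬publish_backup ⊃ arm_system); with O(¬publish_backup) we get O(arm_system).
With premise 7, O(arm_system ⊃ ¬lock_door), the K-axiom yields O(¬lock_door).
Applying K to premise 8 (O(¬lock_door ⊃ submit_consent)) and O(¬lock_door) yields O(submit_consent).
Premise 1, O(quarantine_host ⊃ ¬submit_consent), contraposes to O(submit_consent ⊃ ¬quarantine_host); with O(submit_consent) we get O(¬quarantine_host).
So O(¬quarantine_host) holds, i.e. quarantine_host is forbidden. None of the other listed options is forbidden under the premises.

quarantine_host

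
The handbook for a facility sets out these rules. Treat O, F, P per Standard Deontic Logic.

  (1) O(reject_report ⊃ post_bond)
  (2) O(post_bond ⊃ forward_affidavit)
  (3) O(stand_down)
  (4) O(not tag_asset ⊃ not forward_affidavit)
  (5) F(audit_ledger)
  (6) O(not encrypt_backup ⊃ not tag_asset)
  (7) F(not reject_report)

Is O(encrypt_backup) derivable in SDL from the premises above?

F(not reject_report) at premise 7 means O(reject_report).
With premise 1, O(reject_report ⊃ post_bond), the K-axiom yields O(post_bond).
Applying K to premise 2 (O(post_bond ⊃ forward_affidavit)) and O(post_bond) yields O(forward_affidavit).
Premise 4 is O(not tag_asset ⊃ not forward_affidavit); contrapositively O(forward_affidavit ⊃ tag_asset). Since O(forward_affidavit) holds, K gives O(tag_asset).
Premise 6 is O(not encrypt_backup ⊃ not tag_asset); contrapositively O(tag_asset ⊃ encrypt_backup). Since O(tag_asset) holds, K gives O(encrypt_backup).
Premises 3, 5 do not contribute to this derivation.
So O(encrypt_backup) follows.

Yes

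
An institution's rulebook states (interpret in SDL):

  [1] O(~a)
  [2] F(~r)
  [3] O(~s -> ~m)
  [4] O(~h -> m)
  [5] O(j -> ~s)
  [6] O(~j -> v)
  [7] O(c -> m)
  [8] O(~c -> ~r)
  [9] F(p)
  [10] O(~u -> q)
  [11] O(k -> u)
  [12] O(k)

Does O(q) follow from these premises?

No

Premise 10 is O(~u -> q), but O(~u) is not derivable from the premises, so it does not yield O(q).
No other premise forces O(q). An ideal world satisfying every premise can still have q false, so O(q) is not derivable.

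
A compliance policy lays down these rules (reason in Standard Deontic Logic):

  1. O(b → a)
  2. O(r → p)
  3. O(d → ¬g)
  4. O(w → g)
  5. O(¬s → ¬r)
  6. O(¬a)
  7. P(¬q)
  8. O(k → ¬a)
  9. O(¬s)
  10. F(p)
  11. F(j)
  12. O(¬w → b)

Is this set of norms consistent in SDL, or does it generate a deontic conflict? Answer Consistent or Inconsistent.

Consistent

Premise 2 is O(r → p), but O(r) is not derivable from the premises, so it does not yield O(p).
So O(p) is not derivable, and the apparent clash with O(¬p) does not arise.
A world satisfying every obligation exists (e.g. a=false, b=false, d=false, g=true, j=false, k=false, p=false, q=false, r=false, s=false, w=true); no atom is both obligatory and forbidden, so the set is consistent.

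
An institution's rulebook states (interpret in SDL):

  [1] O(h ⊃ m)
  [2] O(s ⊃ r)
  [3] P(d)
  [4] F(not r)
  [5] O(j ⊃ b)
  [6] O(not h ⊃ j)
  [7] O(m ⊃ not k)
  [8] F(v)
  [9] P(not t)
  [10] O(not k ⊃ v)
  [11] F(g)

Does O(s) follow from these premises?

Premise 2 is O(s ⊃ r); even if O(r) held, inferring O(s) would be affirming the consequent — invalid.
No other premise forces O(s). An ideal world satisfying every premise can still have s false, so O(s) is not derivable.

No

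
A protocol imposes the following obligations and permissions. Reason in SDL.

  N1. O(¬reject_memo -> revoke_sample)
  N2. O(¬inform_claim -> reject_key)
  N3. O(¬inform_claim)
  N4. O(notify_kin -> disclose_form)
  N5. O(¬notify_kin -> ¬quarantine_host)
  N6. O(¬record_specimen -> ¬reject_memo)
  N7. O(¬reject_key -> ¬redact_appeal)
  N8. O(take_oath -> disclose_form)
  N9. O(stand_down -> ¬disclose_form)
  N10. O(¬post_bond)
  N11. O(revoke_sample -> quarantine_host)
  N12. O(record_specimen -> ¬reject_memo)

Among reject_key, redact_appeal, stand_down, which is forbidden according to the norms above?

stand_down

Premises 12 and 6 cover both cases: O(record_specimen -> ¬reject_memo) and O(¬record_specimen -> ¬reject_memo). Since record_specimen ∨ ¬record_specimen is a tautology, O(¬reject_memo) follows.
Premise 1 is O(¬reject_memo -> revoke_sample); since O(¬reject_memo), deontic closure gives O(revoke_sample).
From O(revoke_sample) and premise 11, O(revoke_sample -> quarantine_host), we obtain O(quarantine_host).
Premise 5, O(¬notify_kin -> ¬quarantine_host), contraposes to O(quarantine_host -> notify_kin); with O(quarantine_host) we get O(notify_kin).
Premise 4 is O(notify_kin -> disclose_form); since O(notify_kin), deontic closure gives O(disclose_form).
Premise 9 is O(stand_down -> ¬disclose_form); contrapositively O(disclose_form -> ¬stand_down). Since O(disclose_form) holds, K gives O(¬stand_down).
So O(¬stand_down) holds, i.e. stand_down is forbidden. None of the other listed options is forbidden under the premises.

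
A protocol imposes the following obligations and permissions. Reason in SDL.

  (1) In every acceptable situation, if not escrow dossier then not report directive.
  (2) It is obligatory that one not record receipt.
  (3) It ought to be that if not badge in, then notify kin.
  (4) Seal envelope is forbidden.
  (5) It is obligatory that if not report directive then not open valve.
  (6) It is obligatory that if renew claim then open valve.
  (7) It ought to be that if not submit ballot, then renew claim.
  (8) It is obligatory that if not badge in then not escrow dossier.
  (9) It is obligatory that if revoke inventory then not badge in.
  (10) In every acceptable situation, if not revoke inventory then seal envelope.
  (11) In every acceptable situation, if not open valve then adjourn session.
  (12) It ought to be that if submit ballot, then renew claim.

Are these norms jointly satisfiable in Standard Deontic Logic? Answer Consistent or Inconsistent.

Inconsistent

Premises 12 and 7 cover both cases: O(submit_ballot → renew_claim) and O(¬submit_ballot → renew_claim). Since submit_ballot ∨ ¬submit_ballot is a tautology, O(renew_claim) follows.
Premise 6 is O(renew_claim → open_valve); since O(renew_claim), deontic closure gives O(open_valve).
Premise 5 is O(¬report_directive → ¬open_valve); contrapositively O(open_valve → report_directive). Since O(open_valve) holds, K gives O(report_directive).
Premise 1, O(¬escrow_dossier → ¬report_directive), contraposes to O(report_directive → escrow_dossier); with O(report_directive) we get O(escrow_dossier).
The contrapositive of premise 8 (O(¬badge_in → ¬escrow_dossier)) is O(escrow_dossier → badge_in), and O(escrow_dossier) is already established, so O(badge_in).
Premise 9, O(revoke_inventory → ¬badge_in), contraposes to O(badge_in → ¬revoke_inventory); with O(badge_in) we get O(¬revoke_inventory).
Applying K to premise 10 (O(¬revoke_inventory → seal_envelope)) and O(¬revoke_inventory) yields O(seal_envelope).
However, F(seal_envelope) at premise 4 amounts to O(¬seal_envelope).
We now have both O(seal_envelope) and O(¬seal_envelope) — seal_envelope is simultaneously obligatory and forbidden, violating the D-axiom.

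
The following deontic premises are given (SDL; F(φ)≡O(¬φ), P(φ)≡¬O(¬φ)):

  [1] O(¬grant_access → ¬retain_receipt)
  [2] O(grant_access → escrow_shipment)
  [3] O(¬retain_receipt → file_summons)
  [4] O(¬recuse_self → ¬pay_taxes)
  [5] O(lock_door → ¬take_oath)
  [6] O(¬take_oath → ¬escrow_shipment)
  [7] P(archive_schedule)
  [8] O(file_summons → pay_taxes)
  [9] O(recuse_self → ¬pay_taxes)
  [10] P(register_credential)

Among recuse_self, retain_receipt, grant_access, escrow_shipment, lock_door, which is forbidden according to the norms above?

lock_door

Premises 4 and 9 are O(¬recuse_self → ¬pay_taxes) and O(recuse_self → ¬pay_taxes); every ideal world satisfies ¬recuse_self or recuse_self, so in either case ¬pay_taxes holds — hence O(¬pay_taxes).
The contrapositive of premise 8 (O(file_summons → pay_taxes)) is O(¬pay_taxes → ¬file_summons), and O(¬pay_taxes) is already established, so O(¬file_summons).
Premise 3, O(¬retain_receipt → file_summons), contraposes to O(¬file_summons → retain_receipt); with O(¬file_summons) we get O(retain_receipt).
The contrapositive of premise 1 (O(¬grant_access → ¬retain_receipt)) is O(retain_receipt → grant_access), and O(retain_receipt) is already established, so O(grant_access).
With premise 2, O(grant_access → escrow_shipment), the K-axiom yields O(escrow_shipment).
Premise 6, O(¬take_oath → ¬escrow_shipment), contraposes to O(escrow_shipment → take_oath); with O(escrow_shipment) we get O(take_oath).
Premise 5, O(lock_door → ¬take_oath), contraposes to O(take_oath → ¬lock_door); with O(take_oath) we get O(¬lock_door).
So O(¬lock_door) holds, i.e. lock_door is forbidden. None of the other listed options is forbidden under the premises.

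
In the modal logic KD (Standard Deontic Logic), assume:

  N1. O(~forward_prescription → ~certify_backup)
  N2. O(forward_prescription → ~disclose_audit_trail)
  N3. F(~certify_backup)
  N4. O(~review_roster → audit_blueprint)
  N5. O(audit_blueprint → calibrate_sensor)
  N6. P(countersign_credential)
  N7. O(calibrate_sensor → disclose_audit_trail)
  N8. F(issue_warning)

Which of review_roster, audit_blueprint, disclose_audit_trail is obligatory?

Premise 3 is F(~certify_backup), i.e. O(certify_backup).
Premise 1 is O(~forward_prescription → ~certify_backup); contrapositively O(certify_backup → forward_prescription). Since O(certify_backup) holds, K gives O(forward_prescription).
Applying K to premise 2 (O(forward_prescription → ~disclose_audit_trail)) and O(forward_prescription) yields O(~disclose_audit_trail).
The contrapositive of premise 7 (O(calibrate_sensor → disclose_audit_trail)) is O(~disclose_audit_trail → ~calibrate_sensor), and O(~disclose_audit_trail) is already established, so O(~calibrate_sensor).
The contrapositive of premise 5 (O(audit_blueprint → calibrate_sensor)) is O(~calibrate_sensor → ~audit_blueprint), and O(~calibrate_sensor) is already established, so O(~audit_blueprint).
Premise 4 is O(~review_roster → audit_blueprint); contrapositively O(~audit_blueprint → review_roster). Since O(~audit_blueprint) holds, K gives O(review_roster).
So O(review_roster) holds — review_roster is obligatory. None of the other listed options is made obligatory by any chain of premises.

review_roster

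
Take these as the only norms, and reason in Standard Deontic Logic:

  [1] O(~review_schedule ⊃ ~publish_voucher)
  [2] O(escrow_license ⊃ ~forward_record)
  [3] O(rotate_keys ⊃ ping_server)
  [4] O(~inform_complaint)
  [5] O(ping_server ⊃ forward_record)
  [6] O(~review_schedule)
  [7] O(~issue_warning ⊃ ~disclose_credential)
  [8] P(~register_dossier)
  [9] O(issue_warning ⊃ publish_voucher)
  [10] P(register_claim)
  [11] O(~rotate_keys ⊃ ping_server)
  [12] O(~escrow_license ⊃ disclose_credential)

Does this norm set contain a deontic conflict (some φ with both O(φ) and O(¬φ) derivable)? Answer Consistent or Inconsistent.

Premises 3 and 11 are O(rotate_keys ⊃ ping_server) and O(~rotate_keys ⊃ ping_server); every ideal world satisfies rotate_keys or ~rotate_keys, so in either case ping_server holds — hence O(ping_server).
Premise 5 is O(ping_server ⊃ forward_record); since O(ping_server), deontic closure gives O(forward_record).
Premise 2, O(escrow_license ⊃ ~forward_record), contraposes to O(forward_record ⊃ ~escrow_license); with O(forward_record) we get O(~escrow_license).
From O(~escrow_license) and premise 12, O(~escrow_license ⊃ disclose_credential), we obtain O(disclose_credential).
Premise 7 is O(~issue_warning ⊃ ~disclose_credential); contrapositively O(disclose_credential ⊃ issue_warning). Since O(disclose_credential) holds, K gives O(issue_warning).
Applying K to premise 9 (O(issue_warning ⊃ publish_voucher)) and O(issue_warning) yields O(publish_voucher).
The contrapositive of premise 1 (O(~review_schedule ⊃ ~publish_voucher)) is O(publish_voucher ⊃ review_schedule), and O(publish_voucher) is already established, so O(review_schedule).
But premise 6 directly asserts O(~review_schedule).
We now have both O(review_schedule) and O(~review_schedule) — review_schedule is simultaneously obligatory and forbidden, violating the D-axiom.

Inconsistent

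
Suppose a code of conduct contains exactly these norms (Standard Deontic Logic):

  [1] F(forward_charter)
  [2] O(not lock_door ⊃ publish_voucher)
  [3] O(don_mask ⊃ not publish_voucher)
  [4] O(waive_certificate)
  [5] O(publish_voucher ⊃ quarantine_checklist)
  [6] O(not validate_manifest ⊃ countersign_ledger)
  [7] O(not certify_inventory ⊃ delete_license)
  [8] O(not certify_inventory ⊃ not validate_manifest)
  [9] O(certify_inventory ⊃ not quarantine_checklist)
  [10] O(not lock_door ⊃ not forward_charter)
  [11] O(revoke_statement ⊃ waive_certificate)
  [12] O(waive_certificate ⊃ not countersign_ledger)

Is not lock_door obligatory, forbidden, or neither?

Forbidden

Premise 4 gives O(waive_certificate).
With premise 12, O(waive_certificate ⊃ not countersign_ledger), the K-axiom yields O(not countersign_ledger).
Premise 6, O(not validate_manifest ⊃ countersign_ledger), contraposes to O(not countersign_ledger ⊃ validate_manifest); with O(not countersign_ledger) we get O(validate_manifest).
Premise 8, O(not certify_inventory ⊃ not validate_manifest), contraposes to O(validate_manifest ⊃ certify_inventory); with O(validate_manifest) we get O(certify_inventory).
With premise 9, O(certify_inventory ⊃ not quarantine_checklist), the K-axiom yields O(not quarantine_checklist).
Premise 5 is O(publish_voucher ⊃ quarantine_checklist); contrapositively O(not quarantine_checklist ⊃ not publish_voucher). Since O(not quarantine_checklist) holds, K gives O(not publish_voucher).
The contrapositive of premise 2 (O(not lock_door ⊃ publish_voucher)) is O(not publish_voucher ⊃ lock_door), and O(not publish_voucher) is already established, so O(lock_door).
Premises 1, 3, 7, 10, 11 do not contribute to this derivation.
Thus O(lock_door), which is F(not lock_door): not lock_door is forbidden.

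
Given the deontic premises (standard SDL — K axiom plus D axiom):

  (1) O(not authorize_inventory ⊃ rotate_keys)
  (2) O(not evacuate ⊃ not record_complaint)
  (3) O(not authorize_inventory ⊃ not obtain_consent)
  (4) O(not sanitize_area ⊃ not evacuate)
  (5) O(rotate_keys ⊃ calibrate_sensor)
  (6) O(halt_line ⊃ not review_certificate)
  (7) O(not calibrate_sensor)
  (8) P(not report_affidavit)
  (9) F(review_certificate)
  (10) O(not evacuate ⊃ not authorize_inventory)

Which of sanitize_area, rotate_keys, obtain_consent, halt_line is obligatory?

sanitize_area

Premise 7 states O(not calibrate_sensor) outright.
Premise 5, O(rotate_keys ⊃ calibrate_sensor), contraposes to O(not calibrate_sensor ⊃ not rotate_keys); with O(not calibrate_sensor) we get O(not rotate_keys).
Premise 1 is O(not authorize_inventory ⊃ rotate_keys); contrapositively O(not rotate_keys ⊃ authorize_inventory). Since O(not rotate_keys) holds, K gives O(authorize_inventory).
Premise 10, O(not evacuate ⊃ not authorize_inventory), contraposes to O(authorize_inventory ⊃ evacuate); with O(authorize_inventory) we get O(evacuate).
The contrapositive of premise 4 (O(not sanitize_area ⊃ not evacuate)) is O(evacuate ⊃ sanitize_area), and O(evacuate) is already established, so O(sanitize_area).
So O(sanitize_area) holds — sanitize_area is obligatory. None of the other listed options is made obligatory by any chain of premises.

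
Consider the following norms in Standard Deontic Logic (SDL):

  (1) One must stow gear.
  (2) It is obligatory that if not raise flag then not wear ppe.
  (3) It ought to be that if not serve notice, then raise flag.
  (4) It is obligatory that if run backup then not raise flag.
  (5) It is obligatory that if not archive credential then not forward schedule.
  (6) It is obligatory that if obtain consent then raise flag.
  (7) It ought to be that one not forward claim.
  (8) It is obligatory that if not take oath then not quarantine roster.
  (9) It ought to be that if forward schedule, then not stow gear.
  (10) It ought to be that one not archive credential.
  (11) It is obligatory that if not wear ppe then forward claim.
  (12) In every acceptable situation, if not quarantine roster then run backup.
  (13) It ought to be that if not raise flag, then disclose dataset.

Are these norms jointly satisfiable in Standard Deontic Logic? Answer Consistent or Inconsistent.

Premise 9 is O(forward_schedule → ¬stow_gear), but O(forward_schedule) is not derivable from the premises, so it does not yield O(¬stow_gear).
So O(¬stow_gear) is not derivable, and the apparent clash with O(stow_gear) does not arise.
A world satisfying every obligation exists (e.g. archive_credential=false, disclose_dataset=false, forward_claim=false, forward_schedule=false, obtain_consent=false, quarantine_roster=true, raise_flag=true, run_backup=false, serve_notice=false, stow_gear=true, take_oath=true, wear_ppe=true); no atom is both obligatory and forbidden, so the set is consistent.

Consistent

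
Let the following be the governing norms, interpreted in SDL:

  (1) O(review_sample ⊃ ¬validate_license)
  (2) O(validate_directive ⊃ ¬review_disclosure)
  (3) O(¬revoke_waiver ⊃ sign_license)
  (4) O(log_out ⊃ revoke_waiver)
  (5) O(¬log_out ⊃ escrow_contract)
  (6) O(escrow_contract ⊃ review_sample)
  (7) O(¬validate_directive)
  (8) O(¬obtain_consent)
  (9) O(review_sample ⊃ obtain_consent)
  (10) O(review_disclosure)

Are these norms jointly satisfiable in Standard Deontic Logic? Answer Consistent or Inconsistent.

Consistent

Premise 2 is O(validate_directive ⊃ ¬review_disclosure), but O(validate_directive) is not derivable from the premises, so it does not yield O(¬review_disclosure).
So O(¬review_disclosure) is not derivable, and the apparent clash with O(review_disclosure) does not arise.
A world satisfying every obligation exists (e.g. escrow_contract=false, log_out=true, obtain_consent=false, review_disclosure=true, review_sample=false, revoke_waiver=true, sign_license=false, validate_directive=false, validate_license=false); no atom is both obligatory and forbidden, so the set is consistent.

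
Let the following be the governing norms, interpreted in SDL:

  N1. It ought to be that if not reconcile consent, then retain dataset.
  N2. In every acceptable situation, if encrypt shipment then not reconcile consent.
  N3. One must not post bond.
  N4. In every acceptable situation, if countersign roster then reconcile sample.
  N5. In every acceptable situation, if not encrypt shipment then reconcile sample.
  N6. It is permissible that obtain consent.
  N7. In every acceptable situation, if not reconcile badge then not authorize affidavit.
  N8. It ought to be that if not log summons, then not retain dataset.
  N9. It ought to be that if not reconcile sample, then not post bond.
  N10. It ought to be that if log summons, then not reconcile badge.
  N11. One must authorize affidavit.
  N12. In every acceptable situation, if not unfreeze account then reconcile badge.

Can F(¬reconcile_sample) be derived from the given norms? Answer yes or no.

Yes

From premise 11 we have O(authorize_affidavit).
The contrapositive of premise 7 (O(¬reconcile_badge → ¬authorize_affidavit)) is O(authorize_affidavit → reconcile_badge), and O(authorize_affidavit) is already established, so O(reconcile_badge).
Premise 10 is O(log_summons → ¬reconcile_badge); contrapositively O(reconcile_badge → ¬log_summons). Since O(reconcile_badge) holds, K gives O(¬log_summons).
Premise 8 is O(¬log_summons → ¬retain_dataset); since O(¬log_summons), deontic closure gives O(¬retain_dataset).
The contrapositive of premise 1 (O(¬reconcile_consent → retain_dataset)) is O(¬retain_dataset → reconcile_consent), and O(¬retain_dataset) is already established, so O(reconcile_consent).
Premise 2, O(encrypt_shipment → ¬reconcile_consent), contraposes to O(reconcile_consent → ¬encrypt_shipment); with O(reconcile_consent) we get O(¬encrypt_shipment).
Premise 5 is O(¬encrypt_shipment → reconcile_sample); since O(¬encrypt_shipment), deontic closure gives O(reconcile_sample).
Premises 3, 4, 6, 9, 12 do not contribute to this derivation.
So O(reconcile_sample) holds, i.e. F(¬reconcile_sample). The claim follows.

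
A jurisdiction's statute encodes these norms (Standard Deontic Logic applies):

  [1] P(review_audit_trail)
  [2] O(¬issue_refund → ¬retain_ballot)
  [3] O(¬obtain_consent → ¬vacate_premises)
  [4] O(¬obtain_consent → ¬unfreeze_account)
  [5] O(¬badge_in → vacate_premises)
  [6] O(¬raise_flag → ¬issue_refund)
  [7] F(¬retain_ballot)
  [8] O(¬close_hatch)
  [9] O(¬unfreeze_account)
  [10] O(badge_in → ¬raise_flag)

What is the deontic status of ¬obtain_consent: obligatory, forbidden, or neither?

F(¬retain_ballot) at premise 7 means O(retain_ballot).
The contrapositive of premise 2 (O(¬issue_refund → ¬retain_ballot)) is O(retain_ballot → issue_refund), and O(retain_ballot) is already established, so O(issue_refund).
Premise 6, O(¬raise_flag → ¬issue_refund), contraposes to O(issue_refund → raise_flag); with O(issue_refund) we get O(raise_flag).
Premise 10, O(badge_in → ¬raise_flag), contraposes to O(raise_flag → ¬badge_in); with O(raise_flag) we get O(¬badge_in).
Applying K to premise 5 (O(¬badge_in → vacate_premises)) and O(¬badge_in) yields O(vacate_premises).
The contrapositive of premise 3 (O(¬obtain_consent → ¬vacate_premises)) is O(vacate_premises → obtain_consent), and O(vacate_premises) is already established, so O(obtain_consent).
Premises 1, 4, 8, 9 do not contribute to this derivation.
Thus O(obtain_consent), which is F(¬obtain_consent): ¬obtain_consent is forbidden.

Forbidden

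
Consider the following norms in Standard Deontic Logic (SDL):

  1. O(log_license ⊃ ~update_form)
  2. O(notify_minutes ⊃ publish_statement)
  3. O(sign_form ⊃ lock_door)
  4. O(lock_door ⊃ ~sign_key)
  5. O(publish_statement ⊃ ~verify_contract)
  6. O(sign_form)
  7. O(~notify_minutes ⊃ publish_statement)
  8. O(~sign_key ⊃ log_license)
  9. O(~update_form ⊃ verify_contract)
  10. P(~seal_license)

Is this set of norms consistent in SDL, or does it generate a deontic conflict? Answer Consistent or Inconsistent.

Inconsistent

Premises 2 and 7 cover both cases: O(notify_minutes ⊃ publish_statement) and O(~notify_minutes ⊃ publish_statement). Since notify_minutes ∨ ~notify_minutes is a tautology, O(publish_statement) follows.
Premise 5 is O(publish_statement ⊃ ~verify_contract); since O(publish_statement), deontic closure gives O(~verify_contract).
Premise 9 is O(~update_form ⊃ verify_contract); contrapositively O(~verify_contract ⊃ update_form). Since O(~verify_contract) holds, K gives O(update_form).
Premise 1, O(log_license ⊃ ~update_form), contraposes to O(update_form ⊃ ~log_license); with O(update_form) we get O(~log_license).
Premise 8 is O(~sign_key ⊃ log_license); contrapositively O(~log_license ⊃ sign_key). Since O(~log_license) holds, K gives O(sign_key).
Premise 4, O(lock_door ⊃ ~sign_key), contraposes to O(sign_key ⊃ ~lock_door); with O(sign_key) we get O(~lock_door).
Premise 3 is O(sign_form ⊃ lock_door); contrapositively O(~lock_door ⊃ ~sign_form). Since O(~lock_door) holds, K gives O(~sign_form).
Yet premise 6 states O(sign_form).
We now have both O(~sign_form) and O(sign_form) — sign_form is simultaneously obligatory and forbidden, violating the D-axiom.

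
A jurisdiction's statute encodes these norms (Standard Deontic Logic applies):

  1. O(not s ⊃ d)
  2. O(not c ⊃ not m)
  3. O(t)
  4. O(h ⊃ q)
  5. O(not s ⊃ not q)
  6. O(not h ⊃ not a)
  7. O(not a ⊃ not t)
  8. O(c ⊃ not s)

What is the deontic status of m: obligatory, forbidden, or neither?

Forbidden

Premise 3 states O(t) outright.
Premise 7, O(not a ⊃ not t), contraposes to O(t ⊃ a); with O(t) we get O(a).
Premise 6, O(not h ⊃ not a), contraposes to O(a ⊃ h); with O(a) we get O(h).
Premise 4 is O(h ⊃ q); since O(h), deontic closure gives O(q).
The contrapositive of premise 5 (O(not s ⊃ not q)) is O(q ⊃ s), and O(q) is already established, so O(s).
The contrapositive of premise 8 (O(c ⊃ not s)) is O(s ⊃ not c), and O(s) is already established, so O(not c).
Premise 2 is O(not c ⊃ not m); since O(not c), deontic closure gives O(not m).
Premise 1 does not contribute to this derivation.
Thus O(not m), which is F(m): m is forbidden.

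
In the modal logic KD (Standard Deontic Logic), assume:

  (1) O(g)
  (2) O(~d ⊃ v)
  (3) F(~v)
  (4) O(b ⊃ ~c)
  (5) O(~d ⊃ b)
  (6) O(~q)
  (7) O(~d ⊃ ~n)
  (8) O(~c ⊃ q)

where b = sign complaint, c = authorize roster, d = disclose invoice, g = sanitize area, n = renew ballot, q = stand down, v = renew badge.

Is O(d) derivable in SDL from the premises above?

Yes

Premise 6 gives O(~q).
Premise 8, O(~c ⊃ q), contraposes to O(~q ⊃ c); with O(~q) we get O(c).
Premise 4, O(b ⊃ ~c), contraposes to O(c ⊃ ~b); with O(c) we get O(~b).
Premise 5, O(~d ⊃ b), contraposes to O(~b ⊃ d); with O(~b) we get O(d).
Premises 1, 2, 3, 7 do not contribute to this derivation.
So O(d) follows.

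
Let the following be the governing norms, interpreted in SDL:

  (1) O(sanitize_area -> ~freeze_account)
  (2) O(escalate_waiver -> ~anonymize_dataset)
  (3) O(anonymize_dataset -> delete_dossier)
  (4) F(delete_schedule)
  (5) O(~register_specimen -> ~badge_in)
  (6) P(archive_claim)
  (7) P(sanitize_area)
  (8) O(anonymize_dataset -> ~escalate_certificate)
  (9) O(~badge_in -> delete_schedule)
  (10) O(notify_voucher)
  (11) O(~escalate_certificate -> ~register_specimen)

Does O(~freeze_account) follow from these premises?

No

Premise 1 is O(sanitize_area -> ~freeze_account), but O(sanitize_area) is not derivable from the premises (the permission P(sanitize_area) asserts only ~O(~sanitize_area), not O(sanitize_area)), so it does not yield O(~freeze_account).
No other premise forces O(~freeze_account). An ideal world satisfying every premise can still have ~freeze_account false, so O(~freeze_account) is not derivable.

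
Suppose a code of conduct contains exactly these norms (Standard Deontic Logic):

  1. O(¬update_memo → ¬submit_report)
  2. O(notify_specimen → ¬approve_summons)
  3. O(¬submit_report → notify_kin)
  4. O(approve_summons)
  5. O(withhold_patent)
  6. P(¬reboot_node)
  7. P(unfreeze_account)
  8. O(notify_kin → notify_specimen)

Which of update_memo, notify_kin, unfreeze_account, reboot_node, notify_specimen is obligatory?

update_memo

Premise 4 states O(approve_summons) outright.
Premise 2, O(notify_specimen → ¬approve_summons), contraposes to O(approve_summons → ¬notify_specimen); with O(approve_summons) we get O(¬notify_specimen).
The contrapositive of premise 8 (O(notify_kin → notify_specimen)) is O(¬notify_specimen → ¬notify_kin), and O(¬notify_specimen) is already established, so O(¬notify_kin).
The contrapositive of premise 3 (O(¬submit_report → notify_kin)) is O(¬notify_kin → submit_report), and O(¬notify_kin) is already established, so O(submit_report).
Premise 1, O(¬update_memo → ¬submit_report), contraposes to O(submit_report → update_memo); with O(submit_report) we get O(update_memo).
So O(update_memo) holds — update_memo is obligatory. None of the other listed options is made obligatory by any chain of premises.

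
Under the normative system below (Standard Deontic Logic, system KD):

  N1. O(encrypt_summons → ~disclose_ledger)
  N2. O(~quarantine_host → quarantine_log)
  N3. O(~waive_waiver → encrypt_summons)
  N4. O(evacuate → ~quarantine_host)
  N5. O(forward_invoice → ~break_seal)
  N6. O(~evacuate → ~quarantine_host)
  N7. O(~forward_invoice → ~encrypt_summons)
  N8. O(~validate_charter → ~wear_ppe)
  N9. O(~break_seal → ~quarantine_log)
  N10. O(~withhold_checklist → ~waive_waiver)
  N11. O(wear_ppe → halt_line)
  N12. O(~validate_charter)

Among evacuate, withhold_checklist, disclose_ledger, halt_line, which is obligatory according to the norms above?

withhold_checklist

By case analysis on evacuate: premise 4 gives O(evacuate → ~quarantine_host) and premise 6 gives O(~evacuate → ~quarantine_host), so O(~quarantine_host) either way.
Premise 2 is O(~quarantine_host → quarantine_log); since O(~quarantine_host), deontic closure gives O(quarantine_log).
Premise 9 is O(~break_seal → ~quarantine_log); contrapositively O(quarantine_log → break_seal). Since O(quarantine_log) holds, K gives O(break_seal).
Premise 5, O(forward_invoice → ~break_seal), contraposes to O(break_seal → ~forward_invoice); with O(break_seal) we get O(~forward_invoice).
Applying K to premise 7 (O(~forward_invoice → ~encrypt_summons)) and O(~forward_invoice) yields O(~encrypt_summons).
The contrapositive of premise 3 (O(~waive_waiver → encrypt_summons)) is O(~encrypt_summons → waive_waiver), and O(~encrypt_summons) is already established, so O(waive_waiver).
Premise 10 is O(~withhold_checklist → ~waive_waiver); contrapositively O(waive_waiver → withhold_checklist). Since O(waive_waiver) holds, K gives O(withhold_checklist).
So O(withhold_checklist) holds — withhold_checklist is obligatory. None of the other listed options is made obligatory by any chain of premises.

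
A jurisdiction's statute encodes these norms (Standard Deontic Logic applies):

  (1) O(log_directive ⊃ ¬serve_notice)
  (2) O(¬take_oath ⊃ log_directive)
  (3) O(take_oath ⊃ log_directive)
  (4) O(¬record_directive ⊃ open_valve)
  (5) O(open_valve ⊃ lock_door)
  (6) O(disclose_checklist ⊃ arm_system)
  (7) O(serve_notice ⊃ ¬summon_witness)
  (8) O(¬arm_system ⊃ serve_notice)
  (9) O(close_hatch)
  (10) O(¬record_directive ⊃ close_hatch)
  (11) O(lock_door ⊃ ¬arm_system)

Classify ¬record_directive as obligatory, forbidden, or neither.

Premises 3 and 2 are O(take_oath ⊃ log_directive) and O(¬take_oath ⊃ log_directive); every ideal world satisfies take_oath or ¬take_oath, so in either case log_directive holds — hence O(log_directive).
With premise 1, O(log_directive ⊃ ¬serve_notice), the K-axiom yields O(¬serve_notice).
Premise 8, O(¬arm_system ⊃ serve_notice), contraposes to O(¬serve_notice ⊃ arm_system); with O(¬serve_notice) we get O(arm_system).
Premise 11, O(lock_door ⊃ ¬arm_system), contraposes to O(arm_system ⊃ ¬lock_door); with O(arm_system) we get O(¬lock_door).
The contrapositive of premise 5 (O(open_valve ⊃ lock_door)) is O(¬lock_door ⊃ ¬open_valve), and O(¬lock_door) is already established, so O(¬open_valve).
The contrapositive of premise 4 (O(¬record_directive ⊃ open_valve)) is O(¬open_valve ⊃ record_directive), and O(¬open_valve) is already established, so O(record_directive).
Premises 6, 7, 9, 10 do not contribute to this derivation.
Thus O(record_directive), which is F(¬record_directive): ¬record_directive is forbidden.

Forbidden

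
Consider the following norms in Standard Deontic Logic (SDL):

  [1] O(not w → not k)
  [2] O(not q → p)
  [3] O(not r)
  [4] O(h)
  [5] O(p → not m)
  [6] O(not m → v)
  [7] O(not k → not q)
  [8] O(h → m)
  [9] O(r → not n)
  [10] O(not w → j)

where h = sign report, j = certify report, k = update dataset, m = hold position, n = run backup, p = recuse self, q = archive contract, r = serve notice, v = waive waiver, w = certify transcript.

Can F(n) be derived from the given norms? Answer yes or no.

Premise 9 is O(r → not n), but O(r) is not derivable from the premises, so it does not yield O(not n).
No other premise forces O(not n). An ideal world satisfying every premise can still have n true, so F(n) is not derivable.

No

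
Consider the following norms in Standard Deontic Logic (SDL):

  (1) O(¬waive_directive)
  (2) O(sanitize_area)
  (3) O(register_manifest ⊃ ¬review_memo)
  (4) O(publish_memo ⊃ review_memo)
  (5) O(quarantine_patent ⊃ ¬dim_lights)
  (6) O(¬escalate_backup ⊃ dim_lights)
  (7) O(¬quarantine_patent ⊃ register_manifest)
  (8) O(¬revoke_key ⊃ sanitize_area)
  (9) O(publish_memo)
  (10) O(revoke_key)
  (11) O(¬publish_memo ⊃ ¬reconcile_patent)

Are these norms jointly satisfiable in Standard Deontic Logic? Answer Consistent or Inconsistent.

Consistent

Premise 8 is O(¬revoke_key ⊃ sanitize_area); even if O(sanitize_area) held, inferring O(¬revoke_key) would be affirming the consequent — invalid.
So O(¬revoke_key) is not derivable, and the apparent clash with O(revoke_key) does not arise.
A world satisfying every obligation exists (e.g. dim_lights=false, escalate_backup=true, publish_memo=true, quarantine_patent=true, reconcile_patent=false, register_manifest=false, review_memo=true, revoke_key=true, sanitize_area=true, waive_directive=false); no atom is both obligatory and forbidden, so the set is consistent.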